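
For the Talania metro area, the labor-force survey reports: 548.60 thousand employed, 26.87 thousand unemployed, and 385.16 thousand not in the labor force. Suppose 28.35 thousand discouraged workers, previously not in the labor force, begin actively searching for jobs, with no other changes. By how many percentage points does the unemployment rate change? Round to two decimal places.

The unemployment rate changes by +4.48 percentage points.

Initially, labor force = 548.60 + 26.87 = 575.47 thousand, so u = 26.87/575.47 = 4.67%.
After the change, unemployed and labor force both rise by 28.35 → E = 548.60, U = 55.22, labor force = 603.82 thousand.
New unemployment rate = 55.22 / 603.82 = 9.15%.
Change = 9.15% − 4.67% = +4.48 percentage points.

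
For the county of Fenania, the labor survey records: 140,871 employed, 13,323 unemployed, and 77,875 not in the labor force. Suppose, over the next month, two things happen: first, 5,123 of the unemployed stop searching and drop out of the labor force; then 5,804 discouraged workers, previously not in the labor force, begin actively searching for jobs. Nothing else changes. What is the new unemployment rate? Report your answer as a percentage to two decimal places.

New unemployment rate ≈ 9.04%.

Initially, labor force = 140,871 + 13,323 = 154,194, so u = 13,323/154,194 = 8.64%.
After the first change, unemployed and labor force both fall by 5,123 → E = 140,871, U = 8,200, labor force = 149,071.
After the second change, unemployed and labor force both rise by 5,804 → E = 140,871, U = 14,004, labor force = 154,875.
New unemployment rate = 14,004 / 154,875 = 9.04%.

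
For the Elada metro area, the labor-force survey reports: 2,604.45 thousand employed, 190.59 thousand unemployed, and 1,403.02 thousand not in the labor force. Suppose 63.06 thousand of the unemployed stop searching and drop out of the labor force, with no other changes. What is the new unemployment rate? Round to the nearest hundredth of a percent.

Initially, labor force = 2,604.45 + 190.59 = 2,795.04 thousand, so u = 190.59/2,795.04 = 6.82%.
After the change, unemployed and labor force both fall by 63.06 → E = 2,604.45, U = 127.53, labor force = 2,731.98 thousand.
New unemployment rate = 127.53 / 2,731.98 = 4.67%.

New unemployment rate ≈ 4.67%.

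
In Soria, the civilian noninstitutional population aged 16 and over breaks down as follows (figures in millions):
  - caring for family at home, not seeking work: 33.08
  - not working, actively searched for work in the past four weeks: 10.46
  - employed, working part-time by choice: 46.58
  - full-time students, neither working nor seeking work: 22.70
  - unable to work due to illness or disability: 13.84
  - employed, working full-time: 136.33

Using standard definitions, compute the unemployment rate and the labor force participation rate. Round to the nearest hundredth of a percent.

Unemployment rate ≈ 5.41%; labor force participation rate ≈ 73.53%.

Employed = 46.58 + 136.33 = 182.91 million.
Unemployed = 10.46 million.
Labor force = 182.91 + 10.46 = 193.37 million.
Not in labor force = 33.08 + 22.70 + 13.84 = 69.62 million (those not working and not actively searching are outside the labor force).
Civilian working-age population = 193.37 + 69.62 = 262.99 million.
Unemployment rate = 10.46 / 193.37 = 5.41%.
Labor force participation rate = 193.37 / 262.99 = 73.53%.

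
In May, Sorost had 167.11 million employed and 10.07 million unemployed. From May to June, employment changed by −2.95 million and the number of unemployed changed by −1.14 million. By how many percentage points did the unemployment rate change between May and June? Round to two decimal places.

The unemployment rate changed by −0.52 percentage points.

May: labor force = 167.11 + 10.07 = 177.18; u = 10.07/177.18 = 5.68%.
June: labor force = 164.16 + 8.93 = 173.09; u = 8.93/173.09 = 5.16%.
Change = 5.16% − 5.68% = −0.52 pp.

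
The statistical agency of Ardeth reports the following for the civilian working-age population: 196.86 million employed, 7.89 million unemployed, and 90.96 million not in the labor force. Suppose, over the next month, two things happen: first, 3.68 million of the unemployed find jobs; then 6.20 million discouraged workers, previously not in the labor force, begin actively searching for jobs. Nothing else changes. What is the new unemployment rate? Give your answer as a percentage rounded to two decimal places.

Initially, labor force = 196.86 + 7.89 = 204.75 million, so u = 7.89/204.75 = 3.85%.
After the first change, unemployed falls and employed rises by 3.68; labor force unchanged → E = 200.54, U = 4.21, labor force = 204.75 million.
After the second change, unemployed and labor force both rise by 6.20 → E = 200.54, U = 10.41, labor force = 210.95 million.
New unemployment rate = 10.41 / 210.95 = 4.93%.

New unemployment rate ≈ 4.93%.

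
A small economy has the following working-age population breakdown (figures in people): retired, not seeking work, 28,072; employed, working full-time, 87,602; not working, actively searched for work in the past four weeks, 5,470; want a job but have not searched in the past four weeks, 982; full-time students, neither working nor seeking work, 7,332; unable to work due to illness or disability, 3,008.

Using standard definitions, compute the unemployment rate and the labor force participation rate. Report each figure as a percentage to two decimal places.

Employed = 87,602.
Unemployed = 5,470.
Labor force = 87,602 + 5,470 = 93,072.
Not in labor force = 28,072 + 982 + 7,332 + 3,008 = 39,394 (those not working and not actively searching are outside the labor force — including those who want a job but have given up searching).
Civilian working-age population = 93,072 + 39,394 = 132,466.
Unemployment rate = 5,470 / 93,072 = 5.88%.
Labor force participation rate = 93,072 / 132,466 = 70.26%.

Unemployment rate ≈ 5.88%; labor force participation rate ≈ 70.26%.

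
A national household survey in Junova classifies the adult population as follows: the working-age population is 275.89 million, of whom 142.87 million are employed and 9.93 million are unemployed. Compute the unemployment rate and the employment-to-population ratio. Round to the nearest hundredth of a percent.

Labor force = employed + unemployed = 142.87 + 9.93 = 152.80 million.
Unemployment rate = 9.93 / 152.80 = 6.50%.
Employment-population ratio = 142.87 / 275.89 = 51.79%.

Unemployment rate ≈ 6.50%; employment-population ratio ≈ 51.79%.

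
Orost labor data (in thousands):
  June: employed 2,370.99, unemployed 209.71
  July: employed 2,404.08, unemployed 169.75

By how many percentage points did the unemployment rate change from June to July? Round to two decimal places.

June: labor force = 2,370.99 + 209.71 = 2,580.70; u = 209.71/2,580.70 = 8.13%.
July: labor force = 2,404.08 + 169.75 = 2,573.83; u = 169.75/2,573.83 = 6.60%.
Change = 6.60% − 8.13% = −1.53 pp.

The unemployment rate changed by −1.53 percentage points.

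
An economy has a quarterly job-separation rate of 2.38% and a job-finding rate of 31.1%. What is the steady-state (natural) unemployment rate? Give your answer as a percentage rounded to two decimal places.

At steady state the flows balance: s·E = f·U, so U/(E+U) = s/(s+f).
u* = 2.38 / (2.38 + 31.1) = 2.38 / 33.48 = 7.11%.

Steady-state unemployment rate ≈ 7.11%.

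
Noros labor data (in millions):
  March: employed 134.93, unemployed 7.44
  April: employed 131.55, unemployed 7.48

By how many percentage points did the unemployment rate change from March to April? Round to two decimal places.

The unemployment rate changed by +0.15 percentage points.

March: labor force = 134.93 + 7.44 = 142.37; u = 7.44/142.37 = 5.23%.
April: labor force = 131.55 + 7.48 = 139.03; u = 7.48/139.03 = 5.38%.
Change = 5.38% − 5.23% = +0.15 pp.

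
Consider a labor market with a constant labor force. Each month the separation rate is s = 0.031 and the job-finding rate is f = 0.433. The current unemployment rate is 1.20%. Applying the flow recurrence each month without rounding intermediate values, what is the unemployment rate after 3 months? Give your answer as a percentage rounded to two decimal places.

With a fixed labor force, u_{t+1} = u_t + s·(1−u_t) − f·u_t = u_t·(1−s−f) + s.
Here 1−s−f = 0.536 and s = 0.031.
u_1 = 0.012000 × 0.536 + 0.031 = 0.037432.
u_2 = 0.037432 × 0.536 + 0.031 = 0.051064.
u_3 = 0.051064 × 0.536 + 0.031 = 0.058370.

Unemployment rate after three months ≈ 5.84%.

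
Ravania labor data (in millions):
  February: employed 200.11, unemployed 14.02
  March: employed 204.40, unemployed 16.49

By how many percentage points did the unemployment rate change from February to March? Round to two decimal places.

February: labor force = 200.11 + 14.02 = 214.13; u = 14.02/214.13 = 6.55%.
March: labor force = 204.40 + 16.49 = 220.89; u = 16.49/220.89 = 7.47%.
Change = 7.47% − 6.55% = +0.92 pp.

The unemployment rate changed by +0.92 percentage points.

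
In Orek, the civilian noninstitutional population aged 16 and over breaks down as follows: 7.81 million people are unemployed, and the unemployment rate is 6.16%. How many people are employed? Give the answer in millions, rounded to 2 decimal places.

Labor force = U / u = 7.81 / 0.0616 ≈ 126.79 million.
Employed = labor force − unemployed = 126.79 − 7.81 = 118.98 million.

About 118.98 million are employed.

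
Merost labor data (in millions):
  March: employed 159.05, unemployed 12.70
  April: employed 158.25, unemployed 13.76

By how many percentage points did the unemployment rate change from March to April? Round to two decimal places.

The unemployment rate changed by +0.61 percentage points.

March: labor force = 159.05 + 12.70 = 171.75; u = 12.70/171.75 = 7.39%.
April: labor force = 158.25 + 13.76 = 172.01; u = 13.76/172.01 = 8.00%.
Change = 8.00% − 7.39% = +0.61 pp.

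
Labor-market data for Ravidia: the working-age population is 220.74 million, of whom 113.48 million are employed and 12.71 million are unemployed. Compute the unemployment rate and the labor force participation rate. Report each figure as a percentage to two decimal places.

Unemployment rate ≈ 10.07%; labor force participation rate ≈ 57.17%.

Labor force = employed + unemployed = 113.48 + 12.71 = 126.19 million.
Unemployment rate = 12.71 / 126.19 = 10.07%.
Labor force participation rate = 126.19 / 220.74 = 57.17%.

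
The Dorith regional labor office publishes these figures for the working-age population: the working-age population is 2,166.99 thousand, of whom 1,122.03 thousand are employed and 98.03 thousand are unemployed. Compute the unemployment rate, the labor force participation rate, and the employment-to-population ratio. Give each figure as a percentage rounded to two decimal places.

Labor force = employed + unemployed = 1,122.03 + 98.03 = 1,220.06 thousand.
Unemployment rate = 98.03 / 1,220.06 = 8.03%.
Labor force participation rate = 1,220.06 / 2,166.99 = 56.30%.
Employment-population ratio = 1,122.03 / 2,166.99 = 51.78%.

Unemployment rate ≈ 8.03%; labor force participation rate ≈ 56.30%; employment-population ratio ≈ 51.78%.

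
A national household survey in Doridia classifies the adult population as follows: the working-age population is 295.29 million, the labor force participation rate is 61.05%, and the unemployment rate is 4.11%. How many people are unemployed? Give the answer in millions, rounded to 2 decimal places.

About 7.41 million are unemployed.

Labor force = 0.6105 × 295.29 = 180.27 million.
Unemployed = 0.0411 × 180.27 ≈ 7.41 million.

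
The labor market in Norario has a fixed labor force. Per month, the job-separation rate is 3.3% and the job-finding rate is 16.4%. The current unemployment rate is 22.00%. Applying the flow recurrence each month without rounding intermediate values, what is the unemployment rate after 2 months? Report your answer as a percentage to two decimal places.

With a fixed labor force, u_{t+1} = u_t + s·(1−u_t) − f·u_t = u_t·(1−s−f) + s.
Here 1−s−f = 0.803 and s = 0.033.
u_1 = 0.220000 × 0.803 + 0.033 = 0.209660.
u_2 = 0.209660 × 0.803 + 0.033 = 0.201357.

Unemployment rate after two months ≈ 20.14%.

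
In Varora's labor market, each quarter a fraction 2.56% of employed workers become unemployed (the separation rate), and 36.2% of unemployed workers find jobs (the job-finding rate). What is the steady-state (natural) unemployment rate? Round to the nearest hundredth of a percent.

At steady state the flows balance: s·E = f·U, so U/(E+U) = s/(s+f).
u* = 2.56 / (2.56 + 36.2) = 2.56 / 38.76 = 6.60%.

Steady-state unemployment rate ≈ 6.60%.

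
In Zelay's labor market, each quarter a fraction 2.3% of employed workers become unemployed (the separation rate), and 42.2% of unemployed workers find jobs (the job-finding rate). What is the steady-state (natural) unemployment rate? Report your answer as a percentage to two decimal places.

At steady state the flows balance: s·E = f·U, so U/(E+U) = s/(s+f).
u* = 2.3 / (2.3 + 42.2) = 2.3 / 44.50 = 5.17%.

Steady-state unemployment rate ≈ 5.17%.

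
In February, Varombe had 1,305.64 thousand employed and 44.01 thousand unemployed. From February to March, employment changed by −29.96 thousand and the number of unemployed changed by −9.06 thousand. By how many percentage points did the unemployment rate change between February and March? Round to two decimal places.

The unemployment rate changed by −0.59 percentage points.

February: labor force = 1,305.64 + 44.01 = 1,349.65; u = 44.01/1,349.65 = 3.26%.
March: labor force = 1,275.68 + 34.95 = 1,310.63; u = 34.95/1,310.63 = 2.67%.
Change = 2.67% − 3.26% = −0.59 pp.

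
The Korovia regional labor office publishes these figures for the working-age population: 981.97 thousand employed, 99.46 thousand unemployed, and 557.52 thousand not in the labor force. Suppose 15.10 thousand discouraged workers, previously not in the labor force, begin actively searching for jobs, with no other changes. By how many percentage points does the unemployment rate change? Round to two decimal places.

The unemployment rate changes by +1.25 percentage points.

Initially, labor force = 981.97 + 99.46 = 1,081.43 thousand, so u = 99.46/1,081.43 = 9.20%.
After the change, unemployed and labor force both rise by 15.10 → E = 981.97, U = 114.56, labor force = 1,096.53 thousand.
New unemployment rate = 114.56 / 1,096.53 = 10.45%.
Change = 10.45% − 9.20% = +1.25 percentage points.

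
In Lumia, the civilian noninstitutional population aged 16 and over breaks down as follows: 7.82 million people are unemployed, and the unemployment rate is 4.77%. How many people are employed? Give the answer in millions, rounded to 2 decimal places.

About 156.12 million are employed.

Labor force = U / u = 7.82 / 0.0477 ≈ 163.94 million.
Employed = labor force − unemployed = 163.94 − 7.82 = 156.12 million.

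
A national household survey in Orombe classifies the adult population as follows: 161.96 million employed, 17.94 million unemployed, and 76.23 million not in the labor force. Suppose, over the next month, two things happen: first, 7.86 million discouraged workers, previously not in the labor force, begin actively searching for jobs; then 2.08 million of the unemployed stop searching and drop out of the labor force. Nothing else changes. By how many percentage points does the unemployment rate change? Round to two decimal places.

Initially, labor force = 161.96 + 17.94 = 179.90 million, so u = 17.94/179.90 = 9.97%.
After the first change, unemployed and labor force both rise by 7.86 → E = 161.96, U = 25.80, labor force = 187.76 million.
After the second change, unemployed and labor force both fall by 2.08 → E = 161.96, U = 23.72, labor force = 185.68 million.
New unemployment rate = 23.72 / 185.68 = 12.77%.
Change = 12.77% − 9.97% = +2.80 percentage points.

The unemployment rate changes by +2.80 percentage points.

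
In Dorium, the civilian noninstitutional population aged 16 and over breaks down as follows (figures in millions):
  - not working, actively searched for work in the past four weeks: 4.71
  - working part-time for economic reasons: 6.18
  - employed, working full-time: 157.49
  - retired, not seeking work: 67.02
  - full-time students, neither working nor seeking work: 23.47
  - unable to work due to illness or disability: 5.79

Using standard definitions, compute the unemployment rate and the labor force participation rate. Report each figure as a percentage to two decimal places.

Employed = 6.18 + 157.49 = 163.67 million (anyone who worked, including part-time for economic reasons, counts as employed).
Unemployed = 4.71 million.
Labor force = 163.67 + 4.71 = 168.38 million.
Not in labor force = 67.02 + 23.47 + 5.79 = 96.28 million (those not working and not actively searching are outside the labor force).
Civilian working-age population = 168.38 + 96.28 = 264.66 million.
Unemployment rate = 4.71 / 168.38 = 2.80%.
Labor force participation rate = 168.38 / 264.66 = 63.62%.

Unemployment rate ≈ 2.80%; labor force participation rate ≈ 63.62%.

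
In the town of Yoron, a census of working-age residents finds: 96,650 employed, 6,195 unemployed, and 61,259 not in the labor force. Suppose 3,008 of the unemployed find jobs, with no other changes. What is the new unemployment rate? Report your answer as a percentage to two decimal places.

Initially, labor force = 96,650 + 6,195 = 102,845, so u = 6,195/102,845 = 6.02%.
After the change, unemployed falls and employed rises by 3,008; labor force unchanged → E = 99,658, U = 3,187, labor force = 102,845.
New unemployment rate = 3,187 / 102,845 = 3.10%.

New unemployment rate ≈ 3.10%.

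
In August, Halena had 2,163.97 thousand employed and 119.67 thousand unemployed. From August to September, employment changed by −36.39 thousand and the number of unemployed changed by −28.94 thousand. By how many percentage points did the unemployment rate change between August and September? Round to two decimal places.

The unemployment rate changed by −1.15 percentage points.

August: labor force = 2,163.97 + 119.67 = 2,283.64; u = 119.67/2,283.64 = 5.24%.
September: labor force = 2,127.58 + 90.73 = 2,218.31; u = 90.73/2,218.31 = 4.09%.
Change = 4.09% − 5.24% = −1.15 pp.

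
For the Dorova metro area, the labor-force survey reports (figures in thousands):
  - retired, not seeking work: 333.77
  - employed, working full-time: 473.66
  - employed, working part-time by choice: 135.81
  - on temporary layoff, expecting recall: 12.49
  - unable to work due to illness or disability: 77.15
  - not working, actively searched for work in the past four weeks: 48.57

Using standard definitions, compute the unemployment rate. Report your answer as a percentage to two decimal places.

Employed = 473.66 + 135.81 = 609.47 thousand.
Unemployed = 12.49 + 48.57 = 61.06 thousand (jobless and actively searching, or on temporary layoff).
Labor force = 609.47 + 61.06 = 670.53 thousand.
Unemployment rate = 61.06 / 670.53 = 9.11%.

Unemployment rate ≈ 9.11%.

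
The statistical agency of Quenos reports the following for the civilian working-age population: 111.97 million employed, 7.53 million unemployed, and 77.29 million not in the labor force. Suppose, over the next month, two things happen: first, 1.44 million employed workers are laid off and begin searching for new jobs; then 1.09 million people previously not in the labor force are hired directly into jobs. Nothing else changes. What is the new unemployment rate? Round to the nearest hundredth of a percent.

Initially, labor force = 111.97 + 7.53 = 119.50 million, so u = 7.53/119.50 = 6.30%.
After the first change, employed falls and unemployed rises by 1.44; labor force unchanged → E = 110.53, U = 8.97, labor force = 119.50 million.
After the second change, employed and labor force both rise by 1.09; unemployed unchanged → E = 111.62, U = 8.97, labor force = 120.59 million.
New unemployment rate = 8.97 / 120.59 = 7.44%.

New unemployment rate ≈ 7.44%.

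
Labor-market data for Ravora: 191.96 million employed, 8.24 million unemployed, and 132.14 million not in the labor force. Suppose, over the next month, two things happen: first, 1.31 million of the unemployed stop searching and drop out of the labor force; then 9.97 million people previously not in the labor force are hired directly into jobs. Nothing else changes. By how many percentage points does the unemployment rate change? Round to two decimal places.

The unemployment rate changes by −0.80 percentage points.

Initially, labor force = 191.96 + 8.24 = 200.20 million, so u = 8.24/200.20 = 4.12%.
After the first change, unemployed and labor force both fall by 1.31 → E = 191.96, U = 6.93, labor force = 198.89 million.
After the second change, employed and labor force both rise by 9.97; unemployed unchanged → E = 201.93, U = 6.93, labor force = 208.86 million.
New unemployment rate = 6.93 / 208.86 = 3.32%.
Change = 3.32% − 4.12% = −0.80 percentage points.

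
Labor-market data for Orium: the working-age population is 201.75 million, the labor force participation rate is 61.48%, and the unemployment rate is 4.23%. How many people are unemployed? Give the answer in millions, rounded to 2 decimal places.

About 5.25 million are unemployed.

Labor force = 0.6148 × 201.75 = 124.04 million.
Unemployed = 0.0423 × 124.04 ≈ 5.25 million.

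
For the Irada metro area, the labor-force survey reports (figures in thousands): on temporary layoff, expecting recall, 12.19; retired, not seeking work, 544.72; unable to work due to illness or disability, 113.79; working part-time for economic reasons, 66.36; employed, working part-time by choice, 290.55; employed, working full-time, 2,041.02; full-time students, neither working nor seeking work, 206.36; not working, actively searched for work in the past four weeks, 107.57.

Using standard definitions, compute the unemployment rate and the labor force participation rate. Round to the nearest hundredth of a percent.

Employed = 66.36 + 290.55 + 2,041.02 = 2,397.93 thousand (anyone who worked, including part-time for economic reasons, counts as employed).
Unemployed = 12.19 + 107.57 = 119.76 thousand (jobless and actively searching, or on temporary layoff).
Labor force = 2,397.93 + 119.76 = 2,517.69 thousand.
Not in labor force = 544.72 + 113.79 + 206.36 = 864.87 thousand (those not working and not actively searching are outside the labor force).
Civilian working-age population = 2,517.69 + 864.87 = 3,382.56 thousand.
Unemployment rate = 119.76 / 2,517.69 = 4.76%.
Labor force participation rate = 2,517.69 / 3,382.56 = 74.43%.

Unemployment rate ≈ 4.76%; labor force participation rate ≈ 74.43%.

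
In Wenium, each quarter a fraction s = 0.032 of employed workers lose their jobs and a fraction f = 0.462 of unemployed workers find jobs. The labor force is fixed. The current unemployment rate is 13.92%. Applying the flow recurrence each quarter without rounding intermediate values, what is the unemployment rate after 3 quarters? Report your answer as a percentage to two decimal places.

Unemployment rate after three quarters ≈ 7.44%.

With a fixed labor force, u_{t+1} = u_t + s·(1−u_t) − f·u_t = u_t·(1−s−f) + s.
Here 1−s−f = 0.506 and s = 0.032.
u_1 = 0.139200 × 0.506 + 0.032 = 0.102435.
u_2 = 0.102435 × 0.506 + 0.032 = 0.083832.
u_3 = 0.083832 × 0.506 + 0.032 = 0.074419.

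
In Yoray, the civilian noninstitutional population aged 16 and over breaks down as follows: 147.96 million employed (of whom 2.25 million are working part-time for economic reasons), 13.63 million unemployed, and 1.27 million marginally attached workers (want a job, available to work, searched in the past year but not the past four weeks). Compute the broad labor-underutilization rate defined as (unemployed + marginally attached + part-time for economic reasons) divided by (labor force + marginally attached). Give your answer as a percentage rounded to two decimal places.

Broad underutilization rate ≈ 10.53%.

Labor force = 147.96 + 13.63 = 161.59 million.
Numerator = 13.63 + 1.27 + 2.25 = 17.15 million.
Denominator = 161.59 + 1.27 = 162.86 million.
Broad rate = 17.15 / 162.86 = 10.53%.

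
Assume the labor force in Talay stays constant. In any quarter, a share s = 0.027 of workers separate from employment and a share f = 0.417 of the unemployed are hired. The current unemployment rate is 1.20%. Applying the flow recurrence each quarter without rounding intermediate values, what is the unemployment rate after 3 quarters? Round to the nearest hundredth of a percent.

Unemployment rate after three quarters ≈ 5.24%.

With a fixed labor force, u_{t+1} = u_t + s·(1−u_t) − f·u_t = u_t·(1−s−f) + s.
Here 1−s−f = 0.556 and s = 0.027.
u_1 = 0.012000 × 0.556 + 0.027 = 0.033672.
u_2 = 0.033672 × 0.556 + 0.027 = 0.045722.
u_3 = 0.045722 × 0.556 + 0.027 = 0.052421.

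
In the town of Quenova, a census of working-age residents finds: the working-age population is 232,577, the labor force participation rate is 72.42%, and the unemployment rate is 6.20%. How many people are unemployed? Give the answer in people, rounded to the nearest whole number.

About 10,443 are unemployed.

Labor force = 0.7242 × 232,577 = 168,432.
Unemployed = 0.0620 × 168,432 ≈ 10,443.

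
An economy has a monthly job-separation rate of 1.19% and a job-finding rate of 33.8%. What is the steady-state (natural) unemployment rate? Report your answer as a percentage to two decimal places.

At steady state the flows balance: s·E = f·U, so U/(E+U) = s/(s+f).
u* = 1.19 / (1.19 + 33.8) = 1.19 / 34.99 = 3.40%.

Steady-state unemployment rate ≈ 3.40%.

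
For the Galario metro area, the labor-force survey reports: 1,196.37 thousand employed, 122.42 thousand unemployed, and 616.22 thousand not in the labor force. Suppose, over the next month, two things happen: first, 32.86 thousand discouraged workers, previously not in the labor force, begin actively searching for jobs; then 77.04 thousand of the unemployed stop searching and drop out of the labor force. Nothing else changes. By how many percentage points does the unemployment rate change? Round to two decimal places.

Initially, labor force = 1,196.37 + 122.42 = 1,318.79 thousand, so u = 122.42/1,318.79 = 9.28%.
After the first change, unemployed and labor force both rise by 32.86 → E = 1,196.37, U = 155.28, labor force = 1,351.65 thousand.
After the second change, unemployed and labor force both fall by 77.04 → E = 1,196.37, U = 78.24, labor force = 1,274.61 thousand.
New unemployment rate = 78.24 / 1,274.61 = 6.14%.
Change = 6.14% − 9.28% = −3.14 percentage points.

The unemployment rate changes by −3.14 percentage points.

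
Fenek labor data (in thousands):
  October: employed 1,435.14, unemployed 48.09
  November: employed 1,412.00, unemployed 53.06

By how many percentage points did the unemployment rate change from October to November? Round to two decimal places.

October: labor force = 1,435.14 + 48.09 = 1,483.23; u = 48.09/1,483.23 = 3.24%.
November: labor force = 1,412.00 + 53.06 = 1,465.06; u = 53.06/1,465.06 = 3.62%.
Change = 3.62% − 3.24% = +0.38 pp.

The unemployment rate changed by +0.38 percentage points.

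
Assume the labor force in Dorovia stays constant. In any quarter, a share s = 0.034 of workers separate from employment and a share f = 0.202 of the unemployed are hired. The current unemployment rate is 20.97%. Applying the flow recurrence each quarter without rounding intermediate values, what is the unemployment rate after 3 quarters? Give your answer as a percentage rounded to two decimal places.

Unemployment rate after three quarters ≈ 17.33%.

With a fixed labor force, u_{t+1} = u_t + s·(1−u_t) − f·u_t = u_t·(1−s−f) + s.
Here 1−s−f = 0.764 and s = 0.034.
u_1 = 0.209700 × 0.764 + 0.034 = 0.194211.
u_2 = 0.194211 × 0.764 + 0.034 = 0.182377.
u_3 = 0.182377 × 0.764 + 0.034 = 0.173336.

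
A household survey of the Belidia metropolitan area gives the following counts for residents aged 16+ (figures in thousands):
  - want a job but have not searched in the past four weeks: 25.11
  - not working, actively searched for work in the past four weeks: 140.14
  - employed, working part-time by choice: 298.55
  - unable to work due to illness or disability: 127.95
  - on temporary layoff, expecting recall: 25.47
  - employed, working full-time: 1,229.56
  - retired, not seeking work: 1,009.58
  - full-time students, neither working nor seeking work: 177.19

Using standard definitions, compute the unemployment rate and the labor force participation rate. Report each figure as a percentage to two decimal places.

Employed = 298.55 + 1,229.56 = 1,528.11 thousand.
Unemployed = 140.14 + 25.47 = 165.61 thousand (jobless and actively searching, or on temporary layoff).
Labor force = 1,528.11 + 165.61 = 1,693.72 thousand.
Not in labor force = 25.11 + 127.95 + 1,009.58 + 177.19 = 1,339.83 thousand (those not working and not actively searching are outside the labor force — including those who want a job but have given up searching).
Civilian working-age population = 1,693.72 + 1,339.83 = 3,033.55 thousand.
Unemployment rate = 165.61 / 1,693.72 = 9.78%.
Labor force participation rate = 1,693.72 / 3,033.55 = 55.83%.

Unemployment rate ≈ 9.78%; labor force participation rate ≈ 55.83%.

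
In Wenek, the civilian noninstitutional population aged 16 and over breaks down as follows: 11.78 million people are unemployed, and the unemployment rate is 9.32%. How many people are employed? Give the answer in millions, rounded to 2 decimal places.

About 114.61 million are employed.

Labor force = U / u = 11.78 / 0.0932 ≈ 126.39 million.
Employed = labor force − unemployed = 126.39 − 11.78 = 114.61 million.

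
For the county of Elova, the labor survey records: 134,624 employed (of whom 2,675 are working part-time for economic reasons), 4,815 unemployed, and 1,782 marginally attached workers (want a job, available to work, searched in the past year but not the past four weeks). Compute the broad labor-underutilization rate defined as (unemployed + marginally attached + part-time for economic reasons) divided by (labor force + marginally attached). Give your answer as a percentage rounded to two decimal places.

Broad underutilization rate ≈ 6.57%.

Labor force = 134,624 + 4,815 = 139,439.
Numerator = 4,815 + 1,782 + 2,675 = 9,272.
Denominator = 139,439 + 1,782 = 141,221.
Broad rate = 9,272 / 141,221 = 6.57%.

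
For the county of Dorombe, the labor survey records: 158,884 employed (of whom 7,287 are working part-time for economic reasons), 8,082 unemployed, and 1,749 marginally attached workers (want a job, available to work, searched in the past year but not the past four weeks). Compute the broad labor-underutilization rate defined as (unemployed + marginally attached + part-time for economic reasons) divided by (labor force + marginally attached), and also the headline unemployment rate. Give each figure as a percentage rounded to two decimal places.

Broad underutilization rate ≈ 10.15%; headline unemployment rate ≈ 4.84%.

Labor force = 158,884 + 8,082 = 166,966.
Numerator = 8,082 + 1,749 + 7,287 = 17,118.
Denominator = 166,966 + 1,749 = 168,715.
Broad rate = 17,118 / 168,715 = 10.15%.
Headline unemployment rate = 8,082 / 166,966 = 4.84%.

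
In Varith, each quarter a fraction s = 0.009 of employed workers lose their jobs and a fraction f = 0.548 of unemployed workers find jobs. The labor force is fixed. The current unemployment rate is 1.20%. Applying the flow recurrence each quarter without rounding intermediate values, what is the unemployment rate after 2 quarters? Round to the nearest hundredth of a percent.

With a fixed labor force, u_{t+1} = u_t + s·(1−u_t) − f·u_t = u_t·(1−s−f) + s.
Here 1−s−f = 0.443 and s = 0.009.
u_1 = 0.012000 × 0.443 + 0.009 = 0.014316.
u_2 = 0.014316 × 0.443 + 0.009 = 0.015342.

Unemployment rate after two quarters ≈ 1.53%.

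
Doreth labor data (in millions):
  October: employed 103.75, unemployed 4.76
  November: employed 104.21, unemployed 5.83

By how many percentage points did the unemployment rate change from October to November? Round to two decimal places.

October: labor force = 103.75 + 4.76 = 108.51; u = 4.76/108.51 = 4.39%.
November: labor force = 104.21 + 5.83 = 110.04; u = 5.83/110.04 = 5.30%.
Change = 5.30% − 4.39% = +0.91 pp.

The unemployment rate changed by +0.91 percentage points.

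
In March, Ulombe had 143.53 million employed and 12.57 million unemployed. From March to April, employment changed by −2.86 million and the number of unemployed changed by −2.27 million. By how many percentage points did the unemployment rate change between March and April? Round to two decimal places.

March: labor force = 143.53 + 12.57 = 156.10; u = 12.57/156.10 = 8.05%.
April: labor force = 140.67 + 10.30 = 150.97; u = 10.30/150.97 = 6.82%.
Change = 6.82% − 8.05% = −1.23 pp.

The unemployment rate changed by −1.23 percentage points.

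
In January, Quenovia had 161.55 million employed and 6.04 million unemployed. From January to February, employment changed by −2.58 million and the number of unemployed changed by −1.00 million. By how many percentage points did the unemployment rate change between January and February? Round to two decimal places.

The unemployment rate changed by −0.53 percentage points.

January: labor force = 161.55 + 6.04 = 167.59; u = 6.04/167.59 = 3.60%.
February: labor force = 158.97 + 5.04 = 164.01; u = 5.04/164.01 = 3.07%.
Change = 3.07% − 3.60% = −0.53 pp.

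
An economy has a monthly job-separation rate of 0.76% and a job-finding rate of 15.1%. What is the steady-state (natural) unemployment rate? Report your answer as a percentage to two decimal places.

Steady-state unemployment rate ≈ 4.79%.

At steady state the flows balance: s·E = f·U, so U/(E+U) = s/(s+f).
u* = 0.76 / (0.76 + 15.1) = 0.76 / 15.86 = 4.79%.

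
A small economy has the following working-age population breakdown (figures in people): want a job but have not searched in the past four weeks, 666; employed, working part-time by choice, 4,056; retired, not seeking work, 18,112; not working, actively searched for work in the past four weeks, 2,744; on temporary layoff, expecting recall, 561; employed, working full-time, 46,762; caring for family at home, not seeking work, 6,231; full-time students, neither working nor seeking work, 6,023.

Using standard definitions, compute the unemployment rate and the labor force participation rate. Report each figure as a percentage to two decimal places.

Unemployment rate ≈ 6.11%; labor force participation rate ≈ 63.56%.

Employed = 4,056 + 46,762 = 50,818.
Unemployed = 2,744 + 561 = 3,305 (jobless and actively searching, or on temporary layoff).
Labor force = 50,818 + 3,305 = 54,123.
Not in labor force = 666 + 18,112 + 6,231 + 6,023 = 31,032 (those not working and not actively searching are outside the labor force — including those who want a job but have given up searching).
Civilian working-age population = 54,123 + 31,032 = 85,155.
Unemployment rate = 3,305 / 54,123 = 6.11%.
Labor force participation rate = 54,123 / 85,155 = 63.56%.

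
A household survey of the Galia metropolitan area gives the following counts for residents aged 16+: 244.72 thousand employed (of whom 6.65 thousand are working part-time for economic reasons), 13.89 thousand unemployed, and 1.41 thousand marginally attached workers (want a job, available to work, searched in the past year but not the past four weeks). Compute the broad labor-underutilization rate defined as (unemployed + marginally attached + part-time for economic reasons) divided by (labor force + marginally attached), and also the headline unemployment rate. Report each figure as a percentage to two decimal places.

Labor force = 244.72 + 13.89 = 258.61 thousand.
Numerator = 13.89 + 1.41 + 6.65 = 21.95 thousand.
Denominator = 258.61 + 1.41 = 260.02 thousand.
Broad rate = 21.95 / 260.02 = 8.44%.
Headline unemployment rate = 13.89 / 258.61 = 5.37%.

Broad underutilization rate ≈ 8.44%; headline unemployment rate ≈ 5.37%.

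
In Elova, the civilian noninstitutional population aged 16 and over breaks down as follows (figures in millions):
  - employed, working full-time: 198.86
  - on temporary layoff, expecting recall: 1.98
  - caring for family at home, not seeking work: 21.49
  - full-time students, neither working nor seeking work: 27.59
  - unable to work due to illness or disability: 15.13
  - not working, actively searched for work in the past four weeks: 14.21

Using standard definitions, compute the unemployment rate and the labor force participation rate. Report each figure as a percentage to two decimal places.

Unemployment rate ≈ 7.53%; labor force participation rate ≈ 77.01%.

Employed = 198.86 million.
Unemployed = 1.98 + 14.21 = 16.19 million (jobless and actively searching, or on temporary layoff).
Labor force = 198.86 + 16.19 = 215.05 million.
Not in labor force = 21.49 + 27.59 + 15.13 = 64.21 million (those not working and not actively searching are outside the labor force).
Civilian working-age population = 215.05 + 64.21 = 279.26 million.
Unemployment rate = 16.19 / 215.05 = 7.53%.
Labor force participation rate = 215.05 / 279.26 = 77.01%.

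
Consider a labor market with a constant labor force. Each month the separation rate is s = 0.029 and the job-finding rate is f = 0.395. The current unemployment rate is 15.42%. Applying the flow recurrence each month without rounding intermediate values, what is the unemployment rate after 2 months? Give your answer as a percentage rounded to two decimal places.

With a fixed labor force, u_{t+1} = u_t + s·(1−u_t) − f·u_t = u_t·(1−s−f) + s.
Here 1−s−f = 0.576 and s = 0.029.
u_1 = 0.154200 × 0.576 + 0.029 = 0.117819.
u_2 = 0.117819 × 0.576 + 0.029 = 0.096864.

Unemployment rate after two months ≈ 9.69%.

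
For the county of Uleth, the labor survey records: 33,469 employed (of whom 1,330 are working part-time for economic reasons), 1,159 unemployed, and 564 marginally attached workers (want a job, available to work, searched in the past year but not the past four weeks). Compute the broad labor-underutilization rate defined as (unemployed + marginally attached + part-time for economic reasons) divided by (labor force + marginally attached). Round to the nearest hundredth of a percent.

Labor force = 33,469 + 1,159 = 34,628.
Numerator = 1,159 + 564 + 1,330 = 3,053.
Denominator = 34,628 + 564 = 35,192.
Broad rate = 3,053 / 35,192 = 8.68%.

Broad underutilization rate ≈ 8.68%.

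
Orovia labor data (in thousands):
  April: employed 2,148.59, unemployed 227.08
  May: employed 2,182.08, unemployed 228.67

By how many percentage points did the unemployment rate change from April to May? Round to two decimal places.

The unemployment rate changed by −0.07 percentage points.

April: labor force = 2,148.59 + 227.08 = 2,375.67; u = 227.08/2,375.67 = 9.56%.
May: labor force = 2,182.08 + 228.67 = 2,410.75; u = 228.67/2,410.75 = 9.49%.
Change = 9.49% − 9.56% = −0.07 pp.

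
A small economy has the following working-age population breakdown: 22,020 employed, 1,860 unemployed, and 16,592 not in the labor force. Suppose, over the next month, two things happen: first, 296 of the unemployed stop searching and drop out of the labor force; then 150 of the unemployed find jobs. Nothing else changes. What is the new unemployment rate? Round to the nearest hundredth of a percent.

Initially, labor force = 22,020 + 1,860 = 23,880, so u = 1,860/23,880 = 7.79%.
After the first change, unemployed and labor force both fall by 296 → E = 22,020, U = 1,564, labor force = 23,584.
After the second change, unemployed falls and employed rises by 150; labor force unchanged → E = 22,170, U = 1,414, labor force = 23,584.
New unemployment rate = 1,414 / 23,584 = 6.00%.

New unemployment rate ≈ 6.00%.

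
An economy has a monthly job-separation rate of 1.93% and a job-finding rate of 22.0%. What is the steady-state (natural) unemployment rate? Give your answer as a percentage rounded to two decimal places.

At steady state the flows balance: s·E = f·U, so U/(E+U) = s/(s+f).
u* = 1.93 / (1.93 + 22.0) = 1.93 / 23.93 = 8.07%.

Steady-state unemployment rate ≈ 8.07%.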